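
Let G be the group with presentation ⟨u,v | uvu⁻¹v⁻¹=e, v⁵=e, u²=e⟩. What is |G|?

Enumerate words in the generators, reducing via the relations: the distinct elements are
  {e, u, v, uv, v², v³, v⁴, uv², uv³, uv⁴}.
No further products give new elements, so |G| = 10.

Answer: 10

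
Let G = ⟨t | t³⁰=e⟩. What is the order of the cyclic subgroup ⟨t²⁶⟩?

|⟨t²⁶⟩| equals the order of t²⁶. Compute successive powers until reaching e:
  (t²⁶)¹ = t²⁶, (t²⁶)² = t²², (t²⁶)³ = t¹⁸, (t²⁶)⁴ = t¹⁴, (t²⁶)⁵ = t¹⁰, (t²⁶)⁶ = t⁶, (t²⁶)⁷ = t², (t²⁶)⁸ = t²⁸, (t²⁶)⁹ = t²⁴, (t²⁶)¹⁰ = t²⁰, (t²⁶)¹¹ = t¹⁶, (t²⁶)¹² = t¹², (t²⁶)¹³ = t⁸, (t²⁶)¹⁴ = t⁴, (t²⁶)¹⁵ = e.
The smallest positive k with (t²⁶)ᵏ = e is 15, so |⟨t²⁶⟩| = 15.

Answer: 15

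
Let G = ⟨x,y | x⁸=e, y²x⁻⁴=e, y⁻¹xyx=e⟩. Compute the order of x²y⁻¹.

Compute successive powers until reaching e:
  (x²y⁻¹)¹ = x²y⁻¹, (x²y⁻¹)² = x⁴, (x²y⁻¹)³ = x²y, (x²y⁻¹)⁴ = e.
The smallest positive k with (x²y⁻¹)ᵏ = e is 4.

Answer: 4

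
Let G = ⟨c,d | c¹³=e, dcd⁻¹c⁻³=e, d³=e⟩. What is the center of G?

An element z ∈ Z(G) iff z commutes with every generator.
For example e is central: e·c = c = c·e; e·d = d = d·e.
Whereas c ∉ Z(G) since c·d = cd ≠ c³d = d·c.
Checking each of the 39 elements this way gives Z(G) = {e}, of order 1.

Answer: {e}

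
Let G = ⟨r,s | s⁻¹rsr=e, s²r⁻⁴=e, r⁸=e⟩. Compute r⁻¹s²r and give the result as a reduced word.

Multiply left to right, reducing at each step:
  (r⁷) · s² = r³
  (r³) · r = r⁴

Answer: r⁴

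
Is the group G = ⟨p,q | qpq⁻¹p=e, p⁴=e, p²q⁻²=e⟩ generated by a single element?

Every cyclic group is abelian. But p·q = pq while q·p = pq⁻¹, so p·q ≠ q·p and G is not abelian. Hence G is not cyclic.

Answer: No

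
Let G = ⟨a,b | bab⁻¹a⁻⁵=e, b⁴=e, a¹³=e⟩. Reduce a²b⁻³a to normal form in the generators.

Multiply left to right, reducing at each step:
  (a²) · b⁻³ = a²b
  (a²b) · a = a⁷b

Answer: a⁷b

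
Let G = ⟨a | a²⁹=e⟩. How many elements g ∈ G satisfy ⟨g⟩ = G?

G is cyclic of order 29. An element generates G iff its order is 29, and a cyclic group of order 29 has exactly φ(29) = 28 such elements.

Answer: 28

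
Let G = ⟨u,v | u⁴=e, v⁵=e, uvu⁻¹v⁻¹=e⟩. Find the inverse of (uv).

The order of (uv) is 20 (smallest k with (uv)ᵏ = e), so (uv)⁻¹ = (uv)¹⁹ = u³v⁴.
Check: (uv) · (u³v⁴) → (uv) · u³ = v;   v · v⁴ = e, giving e as required.

Answer: u³v⁴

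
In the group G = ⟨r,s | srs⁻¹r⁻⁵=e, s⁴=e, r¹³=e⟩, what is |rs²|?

Compute successive powers until reaching e:
  (rs²)¹ = rs², (rs²)² = e.
The smallest positive k with (rs²)ᵏ = e is 2.

Answer: 2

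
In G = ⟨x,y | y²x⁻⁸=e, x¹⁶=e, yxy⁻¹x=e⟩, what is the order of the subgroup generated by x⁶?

|⟨x⁶⟩| equals the order of x⁶. Compute successive powers until reaching e:
  (x⁶)¹ = x⁶, (x⁶)² = x¹², (x⁶)³ = x², (x⁶)⁴ = x⁸, (x⁶)⁵ = x¹⁴, (x⁶)⁶ = x⁴, (x⁶)⁷ = x¹⁰, (x⁶)⁸ = e.
The smallest positive k with (x⁶)ᵏ = e is 8, so |⟨x⁶⟩| = 8.

Answer: 8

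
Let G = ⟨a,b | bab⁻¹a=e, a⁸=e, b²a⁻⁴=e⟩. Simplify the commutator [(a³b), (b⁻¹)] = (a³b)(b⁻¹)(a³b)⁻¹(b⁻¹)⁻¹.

[(a³b), (b⁻¹)] = (a³b)·(b⁻¹)·(a³b)⁻¹·(b⁻¹)⁻¹.
  (a³b) · (b⁻¹) = a³
  (a³) · (a³b⁻¹) = a²b
  (a²b) · b = a⁶

Answer: a⁶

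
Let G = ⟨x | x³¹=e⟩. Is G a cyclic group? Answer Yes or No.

|G| = 31. The element x has order 31 (its powers give 31 distinct elements), so ⟨x⟩ = G and G is cyclic.

Answer: Yes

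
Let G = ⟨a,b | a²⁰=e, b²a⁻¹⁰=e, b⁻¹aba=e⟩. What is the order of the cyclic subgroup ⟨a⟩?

|⟨a⟩| equals the order of a. Compute successive powers until reaching e:
  a¹ = a, a² = a², a³ = a³, a⁴ = a⁴, a⁵ = a⁵, a⁶ = a⁶, a⁷ = a⁷, a⁸ = a⁸, a⁹ = a⁹, a¹⁰ = a¹⁰, a¹¹ = a¹¹, a¹² = a¹², a¹³ = a¹³, a¹⁴ = a¹⁴, a¹⁵ = a¹⁵, a¹⁶ = a¹⁶, a¹⁷ = a¹⁷, a¹⁸ = a¹⁸, a¹⁹ = a¹⁹, a²⁰ = e.
The smallest positive k with aᵏ = e is 20, so |⟨a⟩| = 20.

Answer: 20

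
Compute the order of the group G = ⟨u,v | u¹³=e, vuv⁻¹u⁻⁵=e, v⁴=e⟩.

Enumerate words in the generators, reducing via the relations: the distinct elements are
  {e, u, v, uv, u², u³, u⁴, u⁵, u⁶, u⁷, u⁸, u⁹, v², v³, uv², uv³, u²v, u³v, u¹², u¹¹, u¹⁰, u⁴v, u⁵v, u⁶v, u⁷v, u⁸v, u⁹v, u²v², u²v³, u³v², u³v³, u¹²v, u¹¹v, u¹⁰v, u⁴v², u⁴v³, u⁵v², u⁵v³, u⁶v², u⁶v³, u⁷v², u⁷v³, u⁸v², u⁸v³, u⁹v², u⁹v³, u¹²v², u¹²v³, u¹¹v², u¹¹v³, u¹⁰v², u¹⁰v³}.
No further products give new elements, so |G| = 52.

Answer: 52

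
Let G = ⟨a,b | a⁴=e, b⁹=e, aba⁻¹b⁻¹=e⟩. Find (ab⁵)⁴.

Compute successive powers of (ab⁵), reducing at each step:
  (ab⁵)²: (ab⁵) · a = a²b⁵;   (a²b⁵) · b⁵ = a²b
  (ab⁵)³: (a²b) · a = a³b;   (a³b) · b⁵ = a³b⁶
  (ab⁵)⁴: (a³b⁶) · a = b⁶;   (b⁶) · b⁵ = b²

Answer: b²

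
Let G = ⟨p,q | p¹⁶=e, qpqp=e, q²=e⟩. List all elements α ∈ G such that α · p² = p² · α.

⟨p²⟩ ⊆ C_G(p²) since powers of p² commute with p²; so |C_G(p²)| ≥ |⟨p²⟩| = 8.
By orbit–stabilizer, |C_G(p²)| = |G| / |conj. class of p²| = 32 / 2 = 16.
The 16 elements commuting with p² are {e, p, p², p³, p⁴, p⁵, p⁶, p⁷, p⁸, p⁹, p¹⁰, p¹¹, p¹², p¹³, p¹⁴, p¹⁵}.

Answer: {e, p, p², p³, p⁴, p⁵, p⁶, p⁷, p⁸, p⁹, p¹⁰, p¹¹, p¹², p¹³, p¹⁴, p¹⁵}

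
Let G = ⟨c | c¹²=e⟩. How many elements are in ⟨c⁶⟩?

|⟨c⁶⟩| equals the order of c⁶. Compute successive powers until reaching e:
  (c⁶)¹ = c⁶, (c⁶)² = e.
The smallest positive k with (c⁶)ᵏ = e is 2, so |⟨c⁶⟩| = 2.

Answer: 2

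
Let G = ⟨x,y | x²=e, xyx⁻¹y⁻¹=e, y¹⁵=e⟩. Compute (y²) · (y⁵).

Compute (y²) · (y⁵) by multiplying left to right and reducing via the relations at each step:
  (y²) · y⁵ = y⁷

Answer: y⁷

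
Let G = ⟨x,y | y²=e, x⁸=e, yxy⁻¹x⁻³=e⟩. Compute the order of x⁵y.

Compute successive powers until reaching e:
  (x⁵y)¹ = x⁵y, (x⁵y)² = x⁴, (x⁵y)³ = xy, (x⁵y)⁴ = e.
The smallest positive k with (x⁵y)ᵏ = e is 4.

Answer: 4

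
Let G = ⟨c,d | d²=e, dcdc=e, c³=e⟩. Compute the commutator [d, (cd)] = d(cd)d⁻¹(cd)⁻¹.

[d, (cd)] = d·(cd)·d⁻¹·(cd)⁻¹.
  d · (cd) = c²
  (c²) · d = c²d
  (c²d) · (cd) = c

Answer: c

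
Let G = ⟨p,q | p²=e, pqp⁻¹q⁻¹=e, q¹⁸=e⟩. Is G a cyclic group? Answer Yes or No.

|G| = 36, but the maximum element order in G is 18 < 36. No single element generates all of G, so G is not cyclic.

Answer: No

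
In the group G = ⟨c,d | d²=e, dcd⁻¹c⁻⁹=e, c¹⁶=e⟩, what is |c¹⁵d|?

Compute successive powers until reaching e:
  (c¹⁵d)¹ = c¹⁵d, (c¹⁵d)² = c⁶, (c¹⁵d)³ = c⁵d, (c¹⁵d)⁴ = c¹², (c¹⁵d)⁵ = c¹¹d, (c¹⁵d)⁶ = c², (c¹⁵d)⁷ = cd, (c¹⁵d)⁸ = c⁸, (c¹⁵d)⁹ = c⁷d, (c¹⁵d)¹⁰ = c¹⁴, (c¹⁵d)¹¹ = c¹³d, (c¹⁵d)¹² = c⁴, (c¹⁵d)¹³ = c³d, (c¹⁵d)¹⁴ = c¹⁰, (c¹⁵d)¹⁵ = c⁹d, (c¹⁵d)¹⁶ = e.
The smallest positive k with (c¹⁵d)ᵏ = e is 16.

Answer: 16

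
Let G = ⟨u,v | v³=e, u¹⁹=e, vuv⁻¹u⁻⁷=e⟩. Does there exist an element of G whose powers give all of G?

Every cyclic group is abelian. But u·v = uv while v·u = u⁷v, so u·v ≠ v·u and G is not abelian. Hence G is not cyclic.

Answer: No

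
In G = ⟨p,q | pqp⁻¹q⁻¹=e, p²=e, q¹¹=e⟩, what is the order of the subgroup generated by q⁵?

|⟨q⁵⟩| equals the order of q⁵. Compute successive powers until reaching e:
  (q⁵)¹ = q⁵, (q⁵)² = q¹⁰, (q⁵)³ = q⁴, (q⁵)⁴ = q⁹, (q⁵)⁵ = q³, (q⁵)⁶ = q⁸, (q⁵)⁷ = q², (q⁵)⁸ = q⁷, (q⁵)⁹ = q, (q⁵)¹⁰ = q⁶, (q⁵)¹¹ = e.
The smallest positive k with (q⁵)ᵏ = e is 11, so |⟨q⁵⟩| = 11.

Answer: 11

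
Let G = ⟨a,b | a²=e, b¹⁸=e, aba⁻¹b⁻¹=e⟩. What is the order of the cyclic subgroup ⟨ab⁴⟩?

|⟨ab⁴⟩| equals the order of ab⁴. Compute successive powers until reaching e:
  (ab⁴)¹ = ab⁴, (ab⁴)² = b⁸, (ab⁴)³ = ab¹², (ab⁴)⁴ = b¹⁶, (ab⁴)⁵ = ab², (ab⁴)⁶ = b⁶, (ab⁴)⁷ = ab¹⁰, (ab⁴)⁸ = b¹⁴, (ab⁴)⁹ = a, (ab⁴)¹⁰ = b⁴, (ab⁴)¹¹ = ab⁸, (ab⁴)¹² = b¹², (ab⁴)¹³ = ab¹⁶, (ab⁴)¹⁴ = b², (ab⁴)¹⁵ = ab⁶, (ab⁴)¹⁶ = b¹⁰, (ab⁴)¹⁷ = ab¹⁴, (ab⁴)¹⁸ = e.
The smallest positive k with (ab⁴)ᵏ = e is 18, so |⟨ab⁴⟩| = 18.

Answer: 18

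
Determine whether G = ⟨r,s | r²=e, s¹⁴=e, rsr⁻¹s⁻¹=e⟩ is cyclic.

|G| = 28, but the maximum element order in G is 14 < 28. No single element generates all of G, so G is not cyclic.

Answer: No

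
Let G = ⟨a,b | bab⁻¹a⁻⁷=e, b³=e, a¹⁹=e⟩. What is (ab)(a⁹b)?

Compute (ab) · (a⁹b) by multiplying left to right and reducing via the relations at each step:
  (ab) · a⁹ = a⁷b
  (a⁷b) · b = a⁷b²

Answer: a⁷b²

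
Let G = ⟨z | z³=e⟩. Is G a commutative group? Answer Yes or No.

G has a single generator, so G is cyclic and hence abelian.

Answer: Yes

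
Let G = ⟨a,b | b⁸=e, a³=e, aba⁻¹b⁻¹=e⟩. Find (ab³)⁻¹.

The order of (ab³) is 24 (smallest k with (ab³)ᵏ = e), so (ab³)⁻¹ = (ab³)²³ = a²b⁵.
Check: (ab³) · (a²b⁵) → (ab³) · a² = b³;   (b³) · b⁵ = e, giving e as required.

Answer: a²b⁵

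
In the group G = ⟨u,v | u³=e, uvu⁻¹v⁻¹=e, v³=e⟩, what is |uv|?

Compute successive powers until reaching e:
  (uv)¹ = uv, (uv)² = u²v², (uv)³ = e.
The smallest positive k with (uv)ᵏ = e is 3.

Answer: 3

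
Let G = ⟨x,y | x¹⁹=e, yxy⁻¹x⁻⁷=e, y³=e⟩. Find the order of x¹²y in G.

Compute successive powers until reaching e:
  (x¹²y)¹ = x¹²y, (x¹²y)² = xy², (x¹²y)³ = e.
The smallest positive k with (x¹²y)ᵏ = e is 3.

Answer: 3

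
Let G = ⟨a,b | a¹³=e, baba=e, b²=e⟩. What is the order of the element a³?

Compute successive powers until reaching e:
  (a³)¹ = a³, (a³)² = a⁶, (a³)³ = a⁹, (a³)⁴ = a¹², (a³)⁵ = a², (a³)⁶ = a⁵, (a³)⁷ = a⁸, (a³)⁸ = a¹¹, (a³)⁹ = a, (a³)¹⁰ = a⁴, (a³)¹¹ = a⁷, (a³)¹² = a¹⁰, (a³)¹³ = e.
The smallest positive k with (a³)ᵏ = e is 13.

Answer: 13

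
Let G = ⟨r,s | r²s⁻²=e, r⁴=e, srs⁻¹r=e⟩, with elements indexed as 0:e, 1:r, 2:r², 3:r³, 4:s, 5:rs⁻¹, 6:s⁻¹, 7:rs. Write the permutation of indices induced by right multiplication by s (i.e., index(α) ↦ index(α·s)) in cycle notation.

(0 4 2 6)(1 7 3 5)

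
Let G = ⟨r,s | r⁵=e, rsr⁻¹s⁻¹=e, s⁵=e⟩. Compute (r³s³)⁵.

Compute successive powers of (r³s³), reducing at each step:
  (r³s³)²: (r³s³) · r³ = rs³;   (rs³) · s³ = rs
  (r³s³)³: (rs) · r³ = r⁴s;   (r⁴s) · s³ = r⁴s⁴
  (r³s³)⁴: (r⁴s⁴) · r³ = r²s⁴;   (r²s⁴) · s³ = r²s²
  (r³s³)⁵: (r²s²) · r³ = s²;   (s²) · s³ = e

Answer: e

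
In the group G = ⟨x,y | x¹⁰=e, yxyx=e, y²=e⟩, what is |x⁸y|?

Compute successive powers until reaching e:
  (x⁸y)¹ = x⁸y, (x⁸y)² = e.
The smallest positive k with (x⁸y)ᵏ = e is 2.

Answer: 2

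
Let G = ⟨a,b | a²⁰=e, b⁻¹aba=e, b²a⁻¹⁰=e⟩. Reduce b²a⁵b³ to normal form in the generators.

Multiply left to right, reducing at each step:
  (a¹⁰) · a⁵ = a¹⁵
  (a¹⁵) · b³ = a⁵b

Answer: a⁵b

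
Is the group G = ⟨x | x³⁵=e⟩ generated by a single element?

|G| = 35. The element x has order 35 (its powers give 35 distinct elements), so ⟨x⟩ = G and G is cyclic.

Answer: Yes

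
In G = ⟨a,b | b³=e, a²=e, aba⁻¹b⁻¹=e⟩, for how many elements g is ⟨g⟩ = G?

G is cyclic of order 6. An element generates G iff its order is 6, and a cyclic group of order 6 has exactly φ(6) = 2 such elements.

Answer: 2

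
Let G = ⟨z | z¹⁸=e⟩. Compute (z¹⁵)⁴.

Compute successive powers of (z¹⁵), reducing at each step:
  (z¹⁵)²: (z¹⁵) · z¹⁵ = z¹²
  (z¹⁵)³: (z¹²) · z¹⁵ = z⁹
  (z¹⁵)⁴: (z⁹) · z¹⁵ = z⁶

Answer: z⁶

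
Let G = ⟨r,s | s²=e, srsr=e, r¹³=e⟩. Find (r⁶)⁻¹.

The order of (r⁶) is 13 (smallest k with (r⁶)ᵏ = e), so (r⁶)⁻¹ = (r⁶)¹² = r⁷.
Check: (r⁶) · (r⁷) → (r⁶) · r⁷ = e, giving e as required.

Answer: r⁷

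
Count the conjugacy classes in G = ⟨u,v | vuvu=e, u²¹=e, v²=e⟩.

The conjugacy classes (representative and size) are:
  [e] (size 1), [u²⁰] (size 2), [u²] (size 2), [u³] (size 2), [u¹⁷] (size 2), [u⁵] (size 2), [u⁶] (size 2), [u⁷] (size 2), [u⁸] (size 2), [u⁹] (size 2), [u¹⁰] (size 2), [v] (size 21).
Class equation: 1 + 2 + 2 + 2 + 2 + 2 + 2 + 2 + 2 + 2 + 2 + 21 = 42 = |G|. So G has 12 conjugacy classes.

Answer: 12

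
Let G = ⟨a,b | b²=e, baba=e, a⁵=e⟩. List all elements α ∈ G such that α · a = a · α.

⟨a⟩ ⊆ C_G(a) since powers of a commute with a; so |C_G(a)| ≥ |⟨a⟩| = 5.
By orbit–stabilizer, |C_G(a)| = |G| / |conj. class of a| = 10 / 2 = 5.
The 5 elements commuting with a are {e, a, a², a³, a⁴}.

Answer: {e, a, a², a³, a⁴}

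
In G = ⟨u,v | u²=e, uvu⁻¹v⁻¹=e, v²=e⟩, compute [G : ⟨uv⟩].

First find ord(uv) by computing successive powers:
  (uv)¹ = uv, (uv)² = e.
So |⟨uv⟩| = ord(uv) = 2. With |G| = 4, by Lagrange [G : ⟨uv⟩] = 4/2 = 2.

Answer: 2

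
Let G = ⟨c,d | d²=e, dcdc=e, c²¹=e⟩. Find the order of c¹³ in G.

Compute successive powers until reaching e:
  (c¹³)¹ = c¹³, (c¹³)² = c⁵, (c¹³)³ = c¹⁸, (c¹³)⁴ = c¹⁰, (c¹³)⁵ = c², (c¹³)⁶ = c¹⁵, (c¹³)⁷ = c⁷, (c¹³)⁸ = c²⁰, (c¹³)⁹ = c¹², (c¹³)¹⁰ = c⁴, (c¹³)¹¹ = c¹⁷, (c¹³)¹² = c⁹, (c¹³)¹³ = c, (c¹³)¹⁴ = c¹⁴, (c¹³)¹⁵ = c⁶, (c¹³)¹⁶ = c¹⁹, (c¹³)¹⁷ = c¹¹, (c¹³)¹⁸ = c³, (c¹³)¹⁹ = c¹⁶, (c¹³)²⁰ = c⁸, (c¹³)²¹ = e.
The smallest positive k with (c¹³)ᵏ = e is 21.

Answer: 21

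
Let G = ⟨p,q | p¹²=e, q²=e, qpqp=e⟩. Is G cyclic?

Every cyclic group is abelian. But p·q = pq while q·p = p¹¹q, so p·q ≠ q·p and G is not abelian. Hence G is not cyclic.

Answer: No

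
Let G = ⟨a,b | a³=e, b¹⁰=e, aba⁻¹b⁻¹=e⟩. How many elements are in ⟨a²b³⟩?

|⟨a²b³⟩| equals the order of a²b³. Compute successive powers until reaching e:
  (a²b³)¹ = a²b³, (a²b³)² = ab⁶, (a²b³)³ = b⁹, (a²b³)⁴ = a²b², (a²b³)⁵ = ab⁵, (a²b³)⁶ = b⁸, (a²b³)⁷ = a²b, (a²b³)⁸ = ab⁴, (a²b³)⁹ = b⁷, (a²b³)¹⁰ = a², (a²b³)¹¹ = ab³, (a²b³)¹² = b⁶, (a²b³)¹³ = a²b⁹, (a²b³)¹⁴ = ab², (a²b³)¹⁵ = b⁵, (a²b³)¹⁶ = a²b⁸, (a²b³)¹⁷ = ab, (a²b³)¹⁸ = b⁴, (a²b³)¹⁹ = a²b⁷, (a²b³)²⁰ = a, (a²b³)²¹ = b³, (a²b³)²² = a²b⁶, (a²b³)²³ = ab⁹, (a²b³)²⁴ = b², (a²b³)²⁵ = a²b⁵, (a²b³)²⁶ = ab⁸, (a²b³)²⁷ = b, (a²b³)²⁸ = a²b⁴, (a²b³)²⁹ = ab⁷, (a²b³)³⁰ = e.
The smallest positive k with (a²b³)ᵏ = e is 30, so |⟨a²b³⟩| = 30.

Answer: 30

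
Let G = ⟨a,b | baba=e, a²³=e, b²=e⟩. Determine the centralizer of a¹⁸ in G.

⟨a¹⁸⟩ ⊆ C_G(a¹⁸) since powers of a¹⁸ commute with a¹⁸; so |C_G(a¹⁸)| ≥ |⟨a¹⁸⟩| = 23.
By orbit–stabilizer, |C_G(a¹⁸)| = |G| / |conj. class of a¹⁸| = 46 / 2 = 23.
The 23 elements commuting with a¹⁸ are {e, a, a², a³, a⁴, a⁵, a⁶, a⁷, a⁸, a⁹, a¹⁰, a¹¹, a¹², a¹³, a¹⁴, a¹⁵, a¹⁶, a¹⁷, a¹⁸, a¹⁹, a²⁰, a²¹, a²²}.

Answer: {e, a, a², a³, a⁴, a⁵, a⁶, a⁷, a⁸, a⁹, a¹⁰, a¹¹, a¹², a¹³, a¹⁴, a¹⁵, a¹⁶, a¹⁷, a¹⁸, a¹⁹, a²⁰, a²¹, a²²}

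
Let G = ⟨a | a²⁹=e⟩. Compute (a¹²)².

Compute successive powers of (a¹²), reducing at each step:
  (a¹²)²: (a¹²) · a¹² = a²⁴

Answer: a²⁴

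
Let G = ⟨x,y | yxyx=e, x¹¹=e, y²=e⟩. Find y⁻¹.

The order of y is 2 (smallest k with yᵏ = e), so y⁻¹ = y¹ = y.
Check: y · y → y · y = e, giving e as required.

Answer: y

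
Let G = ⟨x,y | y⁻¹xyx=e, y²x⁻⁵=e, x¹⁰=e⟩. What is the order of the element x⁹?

Compute successive powers until reaching e:
  (x⁹)¹ = x⁹, (x⁹)² = x⁸, (x⁹)³ = x⁷, (x⁹)⁴ = x⁶, (x⁹)⁵ = x⁵, (x⁹)⁶ = x⁴, (x⁹)⁷ = x³, (x⁹)⁸ = x², (x⁹)⁹ = x, (x⁹)¹⁰ = e.
The smallest positive k with (x⁹)ᵏ = e is 10.

Answer: 10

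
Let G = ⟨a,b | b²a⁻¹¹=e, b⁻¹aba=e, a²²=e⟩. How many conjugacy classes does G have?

The conjugacy classes (representative and size) are:
  [e] (size 1), [a²¹] (size 2), [a²] (size 2), [a³] (size 2), [a¹⁸] (size 2), [a¹⁷] (size 2), [a⁶] (size 2), [a⁷] (size 2), [a⁸] (size 2), [a¹³] (size 2), [a¹²] (size 2), [a¹¹] (size 1), [a¹⁰b] (size 11), [a⁷b] (size 11).
Class equation: 1 + 2 + 2 + 2 + 2 + 2 + 2 + 2 + 2 + 2 + 2 + 1 + 11 + 11 = 44 = |G|. So G has 14 conjugacy classes.

Answer: 14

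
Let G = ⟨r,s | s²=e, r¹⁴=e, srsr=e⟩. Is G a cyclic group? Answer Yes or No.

Every cyclic group is abelian. But r·s = rs while s·r = r¹³s, so r·s ≠ s·r and G is not abelian. Hence G is not cyclic.

Answer: No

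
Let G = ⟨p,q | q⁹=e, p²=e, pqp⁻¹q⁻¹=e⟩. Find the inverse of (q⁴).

The order of (q⁴) is 9 (smallest k with (q⁴)ᵏ = e), so (q⁴)⁻¹ = (q⁴)⁸ = q⁵.
Check: (q⁴) · (q⁵) → (q⁴) · q⁵ = e, giving e as required.

Answer: q⁵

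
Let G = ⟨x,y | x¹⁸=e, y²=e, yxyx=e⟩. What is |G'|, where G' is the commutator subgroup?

G' = [G, G] is generated by all commutators. The generator-pair commutators are: [x, y] = x².
The subgroup they normally generate is {e, x², x⁴, x⁶, x⁸, x¹⁰, x¹², x¹⁴, x¹⁶}, of order 9.
Check: |G/G'| = 36/9 = 4 is the order of the abelianisation.

Answer: 9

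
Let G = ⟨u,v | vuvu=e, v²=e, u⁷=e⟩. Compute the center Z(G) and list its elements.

An element z ∈ Z(G) iff z commutes with every generator.
For example e is central: e·u = u = u·e; e·v = v = v·e.
Whereas u ∉ Z(G) since u·v = uv ≠ u⁶v = v·u.
Checking each of the 14 elements this way gives Z(G) = {e}, of order 1.

Answer: {e}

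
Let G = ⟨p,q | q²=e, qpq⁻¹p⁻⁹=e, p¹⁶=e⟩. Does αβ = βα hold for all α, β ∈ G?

p·q = pq but q·p = p⁹q, so p·q ≠ q·p and G is not abelian.

Answer: No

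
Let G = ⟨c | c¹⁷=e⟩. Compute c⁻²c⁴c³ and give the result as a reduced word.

Multiply left to right, reducing at each step:
  (c¹⁵) · c⁴ = c²
  (c²) · c³ = c⁵

Answer: c⁵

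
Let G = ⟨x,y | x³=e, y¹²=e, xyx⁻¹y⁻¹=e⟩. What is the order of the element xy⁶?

Compute successive powers until reaching e:
  (xy⁶)¹ = xy⁶, (xy⁶)² = x², (xy⁶)³ = y⁶, (xy⁶)⁴ = x, (xy⁶)⁵ = x²y⁶, (xy⁶)⁶ = e.
The smallest positive k with (xy⁶)ᵏ = e is 6.

Answer: 6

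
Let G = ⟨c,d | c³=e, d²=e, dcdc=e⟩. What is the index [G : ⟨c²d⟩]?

First find ord(c²d) by computing successive powers:
  (c²d)¹ = c²d, (c²d)² = e.
So |⟨c²d⟩| = ord(c²d) = 2. With |G| = 6, by Lagrange [G : ⟨c²d⟩] = 6/2 = 3.

Answer: 3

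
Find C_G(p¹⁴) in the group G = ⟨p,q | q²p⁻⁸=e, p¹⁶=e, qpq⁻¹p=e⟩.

⟨p¹⁴⟩ ⊆ C_G(p¹⁴) since powers of p¹⁴ commute with p¹⁴; so |C_G(p¹⁴)| ≥ |⟨p¹⁴⟩| = 8.
By orbit–stabilizer, |C_G(p¹⁴)| = |G| / |conj. class of p¹⁴| = 32 / 2 = 16.
The 16 elements commuting with p¹⁴ are {e, p, p², p³, p⁴, p⁵, p⁶, p⁷, p⁸, p⁹, p¹⁰, p¹¹, p¹², p¹³, p¹⁴, p¹⁵}.

Answer: {e, p, p², p³, p⁴, p⁵, p⁶, p⁷, p⁸, p⁹, p¹⁰, p¹¹, p¹², p¹³, p¹⁴, p¹⁵}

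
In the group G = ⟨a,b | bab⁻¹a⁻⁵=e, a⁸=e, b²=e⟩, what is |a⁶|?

Compute successive powers until reaching e:
  (a⁶)¹ = a⁶, (a⁶)² = a⁴, (a⁶)³ = a², (a⁶)⁴ = e.
The smallest positive k with (a⁶)ᵏ = e is 4.

Answer: 4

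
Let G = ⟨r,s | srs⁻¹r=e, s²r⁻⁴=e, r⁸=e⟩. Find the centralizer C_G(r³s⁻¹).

⟨r³s⁻¹⟩ ⊆ C_G(r³s⁻¹) since powers of r³s⁻¹ commute with r³s⁻¹; so |C_G(r³s⁻¹)| ≥ |⟨r³s⁻¹⟩| = 4.
By orbit–stabilizer, |C_G(r³s⁻¹)| = |G| / |conj. class of r³s⁻¹| = 16 / 4 = 4.
The 4 elements commuting with r³s⁻¹ are {e, r⁴, r³s⁻¹, r³s}.

Answer: {e, r⁴, r³s⁻¹, r³s}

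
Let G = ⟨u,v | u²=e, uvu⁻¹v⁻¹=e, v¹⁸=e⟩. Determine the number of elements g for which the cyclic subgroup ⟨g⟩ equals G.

⟨g⟩ = G would require ord(g) = |G| = 36, but the maximum element order in G is 18 < 36. So G is not cyclic and no single element generates it: the count is 0.

Answer: 0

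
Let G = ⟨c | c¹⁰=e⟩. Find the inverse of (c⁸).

The order of (c⁸) is 5 (smallest k with (c⁸)ᵏ = e), so (c⁸)⁻¹ = (c⁸)⁴ = c².
Check: (c⁸) · (c²) → (c⁸) · c² = e, giving e as required.

Answer: c²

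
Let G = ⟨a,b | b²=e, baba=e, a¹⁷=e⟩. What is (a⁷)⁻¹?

The order of (a⁷) is 17 (smallest k with (a⁷)ᵏ = e), so (a⁷)⁻¹ = (a⁷)¹⁶ = a¹⁰.
Check: (a⁷) · (a¹⁰) → (a⁷) · a¹⁰ = e, giving e as required.

Answer: a¹⁰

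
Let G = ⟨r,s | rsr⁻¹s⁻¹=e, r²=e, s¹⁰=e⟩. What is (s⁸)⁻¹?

The order of (s⁸) is 5 (smallest k with (s⁸)ᵏ = e), so (s⁸)⁻¹ = (s⁸)⁴ = s².
Check: (s⁸) · (s²) → (s⁸) · s² = e, giving e as required.

Answer: s²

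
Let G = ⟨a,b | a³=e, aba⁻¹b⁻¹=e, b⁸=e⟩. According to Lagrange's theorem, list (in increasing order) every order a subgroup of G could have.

|G| = 24 = 2³ · 3. By Lagrange's theorem the order of any subgroup divides 24; the divisors of 24 are 1, 2, 3, 4, 6, 8, 12, 24.

Answer: 1, 2, 3, 4, 6, 8, 12, 24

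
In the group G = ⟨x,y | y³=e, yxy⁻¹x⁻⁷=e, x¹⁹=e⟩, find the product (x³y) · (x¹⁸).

Compute (x³y) · (x¹⁸) by multiplying left to right and reducing via the relations at each step:
  (x³y) · x¹⁸ = x¹⁵y

Answer: x¹⁵y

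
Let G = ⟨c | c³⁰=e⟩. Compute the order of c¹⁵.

Compute successive powers until reaching e:
  (c¹⁵)¹ = c¹⁵, (c¹⁵)² = e.
The smallest positive k with (c¹⁵)ᵏ = e is 2.

Answer: 2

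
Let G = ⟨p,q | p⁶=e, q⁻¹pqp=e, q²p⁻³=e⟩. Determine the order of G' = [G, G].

G' = [G, G] is generated by all commutators. The generator-pair commutators are: [p, q] = p².
The subgroup they normally generate is {e, p², p⁴}, of order 3.
Check: |G/G'| = 12/3 = 4 is the order of the abelianisation.

Answer: 3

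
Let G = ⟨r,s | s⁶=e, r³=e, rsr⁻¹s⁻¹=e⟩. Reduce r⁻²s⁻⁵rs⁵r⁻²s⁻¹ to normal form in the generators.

Multiply left to right, reducing at each step:
  r · s⁻⁵ = rs
  (rs) · r = r²s
  (r²s) · s⁵ = r²
  (r²) · r⁻² = e
  e · s⁻¹ = s⁵

Answer: s⁵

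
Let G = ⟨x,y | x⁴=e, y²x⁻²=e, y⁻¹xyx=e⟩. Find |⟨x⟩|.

|⟨x⟩| equals the order of x. Compute successive powers until reaching e:
  x¹ = x, x² = x², x³ = x³, x⁴ = e.
The smallest positive k with xᵏ = e is 4, so |⟨x⟩| = 4.

Answer: 4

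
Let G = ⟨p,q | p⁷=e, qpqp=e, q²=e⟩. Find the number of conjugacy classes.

The conjugacy classes (representative and size) are:
  [e] (size 1), [p⁶] (size 2), [p⁵] (size 2), [p⁴] (size 2), [pq] (size 7).
Class equation: 1 + 2 + 2 + 2 + 7 = 14 = |G|. So G has 5 conjugacy classes.

Answer: 5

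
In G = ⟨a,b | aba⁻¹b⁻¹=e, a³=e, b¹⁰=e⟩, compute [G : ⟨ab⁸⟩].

First find ord(ab⁸) by computing successive powers:
  (ab⁸)¹ = ab⁸, (ab⁸)² = a²b⁶, (ab⁸)³ = b⁴, (ab⁸)⁴ = ab², (ab⁸)⁵ = a², (ab⁸)⁶ = b⁸, (ab⁸)⁷ = ab⁶, (ab⁸)⁸ = a²b⁴, (ab⁸)⁹ = b², (ab⁸)¹⁰ = a, (ab⁸)¹¹ = a²b⁸, (ab⁸)¹² = b⁶, (ab⁸)¹³ = ab⁴, (ab⁸)¹⁴ = a²b², (ab⁸)¹⁵ = e.
So |⟨ab⁸⟩| = ord(ab⁸) = 15. With |G| = 30, by Lagrange [G : ⟨ab⁸⟩] = 30/15 = 2.

Answer: 2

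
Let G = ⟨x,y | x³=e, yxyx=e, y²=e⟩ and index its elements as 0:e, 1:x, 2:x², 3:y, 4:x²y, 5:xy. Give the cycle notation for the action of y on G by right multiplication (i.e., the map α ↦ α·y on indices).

(0 3)(1 5)(2 4)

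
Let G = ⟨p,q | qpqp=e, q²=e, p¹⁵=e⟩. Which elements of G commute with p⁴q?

⟨p⁴q⟩ ⊆ C_G(p⁴q) since powers of p⁴q commute with p⁴q; so |C_G(p⁴q)| ≥ |⟨p⁴q⟩| = 2.
By orbit–stabilizer, |C_G(p⁴q)| = |G| / |conj. class of p⁴q| = 30 / 15 = 2.
The 2 elements commuting with p⁴q are {e, p⁴q}.

Answer: {e, p⁴q}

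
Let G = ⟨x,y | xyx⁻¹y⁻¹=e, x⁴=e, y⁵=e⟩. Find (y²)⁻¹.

The order of (y²) is 5 (smallest k with (y²)ᵏ = e), so (y²)⁻¹ = (y²)⁴ = y³.
Check: (y²) · (y³) → (y²) · y³ = e, giving e as required.

Answer: y³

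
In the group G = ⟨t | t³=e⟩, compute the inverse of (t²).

The order of (t²) is 3 (smallest k with (t²)ᵏ = e), so (t²)⁻¹ = (t²)² = t.
Check: (t²) · t → (t²) · t = e, giving e as required.

Answer: t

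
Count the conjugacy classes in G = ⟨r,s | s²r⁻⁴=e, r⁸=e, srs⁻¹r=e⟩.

The conjugacy classes (representative and size) are:
  [e] (size 1), [r⁷] (size 2), [r²] (size 2), [r⁵] (size 2), [r⁴] (size 1), [r²s⁻¹] (size 4), [r³s] (size 4).
Class equation: 1 + 2 + 2 + 2 + 1 + 4 + 4 = 16 = |G|. So G has 7 conjugacy classes.

Answer: 7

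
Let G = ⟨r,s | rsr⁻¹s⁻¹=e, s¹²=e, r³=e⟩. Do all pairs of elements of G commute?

Each pair of generators commutes: r·s = rs = s·r. Since the generators pairwise commute, every element of G commutes with every other, so G is abelian.

Answer: Yes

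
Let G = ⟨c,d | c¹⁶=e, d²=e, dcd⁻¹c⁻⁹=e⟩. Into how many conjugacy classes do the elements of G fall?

The conjugacy classes (representative and size) are:
  [e] (size 1), [c⁹] (size 2), [c²] (size 1), [c³] (size 2), [c⁴] (size 1), [c¹³] (size 2), [c⁶] (size 1), [c¹⁵] (size 2), [c⁸] (size 1), [c¹⁰] (size 1), [c¹²] (size 1), [c¹⁴] (size 1), [d] (size 2), [cd] (size 2), [c²d] (size 2), [c¹¹d] (size 2), [c⁴d] (size 2), [c¹³d] (size 2), [c¹⁴d] (size 2), [c¹⁵d] (size 2).
Class equation: 1 + 2 + 1 + 2 + 1 + 2 + 1 + 2 + 1 + 1 + 1 + 1 + 2 + 2 + 2 + 2 + 2 + 2 + 2 + 2 = 32 = |G|. So G has 20 conjugacy classes.

Answer: 20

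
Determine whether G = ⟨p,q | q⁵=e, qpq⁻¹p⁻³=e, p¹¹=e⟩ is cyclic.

Every cyclic group is abelian. But p·q = pq while q·p = p³q, so p·q ≠ q·p and G is not abelian. Hence G is not cyclic.

Answer: No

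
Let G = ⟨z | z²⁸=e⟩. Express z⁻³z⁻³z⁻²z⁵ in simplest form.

Multiply left to right, reducing at each step:
  (z²⁵) · z⁻³ = z²²
  (z²²) · z⁻² = z²⁰
  (z²⁰) · z⁵ = z²⁵

Answer: z²⁵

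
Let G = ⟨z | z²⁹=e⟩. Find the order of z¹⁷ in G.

Compute successive powers until reaching e:
  (z¹⁷)¹ = z¹⁷, (z¹⁷)² = z⁵, (z¹⁷)³ = z²², (z¹⁷)⁴ = z¹⁰, (z¹⁷)⁵ = z²⁷, (z¹⁷)⁶ = z¹⁵, (z¹⁷)⁷ = z³, (z¹⁷)⁸ = z²⁰, (z¹⁷)⁹ = z⁸, (z¹⁷)¹⁰ = z²⁵, (z¹⁷)¹¹ = z¹³, (z¹⁷)¹² = z, (z¹⁷)¹³ = z¹⁸, (z¹⁷)¹⁴ = z⁶, (z¹⁷)¹⁵ = z²³, (z¹⁷)¹⁶ = z¹¹, (z¹⁷)¹⁷ = z²⁸, (z¹⁷)¹⁸ = z¹⁶, (z¹⁷)¹⁹ = z⁴, (z¹⁷)²⁰ = z²¹, (z¹⁷)²¹ = z⁹, (z¹⁷)²² = z²⁶, (z¹⁷)²³ = z¹⁴, (z¹⁷)²⁴ = z², (z¹⁷)²⁵ = z¹⁹, (z¹⁷)²⁶ = z⁷, (z¹⁷)²⁷ = z²⁴, (z¹⁷)²⁸ = z¹², (z¹⁷)²⁹ = e.
The smallest positive k with (z¹⁷)ᵏ = e is 29.

Answer: 29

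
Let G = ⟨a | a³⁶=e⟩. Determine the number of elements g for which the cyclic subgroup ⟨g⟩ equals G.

G is cyclic of order 36. An element generates G iff its order is 36, and a cyclic group of order 36 has exactly φ(36) = 12 such elements.

Answer: 12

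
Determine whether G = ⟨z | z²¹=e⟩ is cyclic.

|G| = 21. The element z has order 21 (its powers give 21 distinct elements), so ⟨z⟩ = G and G is cyclic.

Answer: Yes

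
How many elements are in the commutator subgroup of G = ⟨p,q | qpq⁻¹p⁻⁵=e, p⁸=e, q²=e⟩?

G' = [G, G] is generated by all commutators. The generator-pair commutators are: [p, q] = p⁴.
The subgroup they normally generate is {e, p⁴}, of order 2.
Check: |G/G'| = 16/2 = 8 is the order of the abelianisation.

Answer: 2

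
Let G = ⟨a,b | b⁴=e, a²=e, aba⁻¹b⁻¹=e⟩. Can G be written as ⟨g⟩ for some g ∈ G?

|G| = 8, but the maximum element order in G is 4 < 8. No single element generates all of G, so G is not cyclic.

Answer: No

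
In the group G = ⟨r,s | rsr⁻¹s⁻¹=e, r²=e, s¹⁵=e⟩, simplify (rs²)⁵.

Compute successive powers of (rs²), reducing at each step:
  (rs²)²: (rs²) · r = s²;   (s²) · s² = s⁴
  (rs²)³: (s⁴) · r = rs⁴;   (rs⁴) · s² = rs⁶
  (rs²)⁴: (rs⁶) · r = s⁶;   (s⁶) · s² = s⁸
  (rs²)⁵: (s⁸) · r = rs⁸;   (rs⁸) · s² = rs¹⁰

Answer: rs¹⁰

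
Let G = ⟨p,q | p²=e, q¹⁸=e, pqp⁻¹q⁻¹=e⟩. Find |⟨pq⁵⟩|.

|⟨pq⁵⟩| equals the order of pq⁵. Compute successive powers until reaching e:
  (pq⁵)¹ = pq⁵, (pq⁵)² = q¹⁰, (pq⁵)³ = pq¹⁵, (pq⁵)⁴ = q², (pq⁵)⁵ = pq⁷, (pq⁵)⁶ = q¹², (pq⁵)⁷ = pq¹⁷, (pq⁵)⁸ = q⁴, (pq⁵)⁹ = pq⁹, (pq⁵)¹⁰ = q¹⁴, (pq⁵)¹¹ = pq, (pq⁵)¹² = q⁶, (pq⁵)¹³ = pq¹¹, (pq⁵)¹⁴ = q¹⁶, (pq⁵)¹⁵ = pq³, (pq⁵)¹⁶ = q⁸, (pq⁵)¹⁷ = pq¹³, (pq⁵)¹⁸ = e.
The smallest positive k with (pq⁵)ᵏ = e is 18, so |⟨pq⁵⟩| = 18.

Answer: 18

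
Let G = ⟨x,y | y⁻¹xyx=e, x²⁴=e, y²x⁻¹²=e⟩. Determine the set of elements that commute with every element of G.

An element z ∈ Z(G) iff z commutes with every generator.
For example x¹² is central: (x¹²)·x = x¹³ = x·(x¹²); (x¹²)·y = y⁻¹ = y·(x¹²).
Whereas x ∉ Z(G) since x·y = xy ≠ x¹¹y⁻¹ = y·x.
Checking each of the 48 elements this way gives Z(G) = {e, x¹²}, of order 2.

Answer: {e, x¹²}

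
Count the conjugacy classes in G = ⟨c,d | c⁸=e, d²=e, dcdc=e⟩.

The conjugacy classes (representative and size) are:
  [e] (size 1), [c] (size 2), [c⁶] (size 2), [c³] (size 2), [c⁴] (size 1), [d] (size 4), [c⁵d] (size 4).
Class equation: 1 + 2 + 2 + 2 + 1 + 4 + 4 = 16 = |G|. So G has 7 conjugacy classes.

Answer: 7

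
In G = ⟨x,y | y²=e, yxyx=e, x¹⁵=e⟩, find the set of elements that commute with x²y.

⟨x²y⟩ ⊆ C_G(x²y) since powers of x²y commute with x²y; so |C_G(x²y)| ≥ |⟨x²y⟩| = 2.
By orbit–stabilizer, |C_G(x²y)| = |G| / |conj. class of x²y| = 30 / 15 = 2.
The 2 elements commuting with x²y are {e, x²y}.

Answer: {e, x²y}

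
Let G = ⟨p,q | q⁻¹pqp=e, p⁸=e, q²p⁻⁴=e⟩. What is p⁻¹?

The order of p is 8 (smallest k with pᵏ = e), so p⁻¹ = p⁷ = p⁷.
Check: p · (p⁷) → p · p⁷ = e, giving e as required.

Answer: p⁷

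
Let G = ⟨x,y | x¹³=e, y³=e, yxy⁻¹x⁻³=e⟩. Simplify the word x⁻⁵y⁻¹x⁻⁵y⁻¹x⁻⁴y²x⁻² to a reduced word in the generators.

Multiply left to right, reducing at each step:
  (x⁸) · y⁻¹ = x⁸y²
  (x⁸y²) · x⁻⁵ = x²y²
  (x²y²) · y⁻¹ = x²y
  (x²y) · x⁻⁴ = x³y
  (x³y) · y² = x³
  (x³) · x⁻² = x

Answer: x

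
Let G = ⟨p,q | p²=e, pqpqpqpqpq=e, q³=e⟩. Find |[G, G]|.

G' = [G, G] is generated by all commutators. The generator-pair commutators are: [p, q] = pqpq².
The subgroup they normally generate is {e, p, q, q², pq, pqp, pqpq, pqpqp, q²pq²p, q²pq², q²p, pq², qp, qpq, qpqp, pq²pq²p, pq²pq², pq²p, q²pq, q²pqp, q²pqpq, qpq²pq², qpq²p, qpq², pqpq², pq²pq, pq²pqp, pq²pqpq, pqpq²pq², pqpq²p, q²pq²pq, pqpq²pq, pqpq²pqp, pqpq²pqpq, q²pq²pqpq², q²pq²pqp, q²pq²pqpq, q²pqpq²pq², q²pqpq²p, q²pqpq², qpqpq², qpq²pq, qpq²pqp, qpq²pqpq, qpqpq²pq², qpqpq²p, qpqpq²pq, pq²pqpq²pq², pq²pqpq²p, pq²pqpq², q²pqpq²pq, q²pqpq²pqp, qpq²pqpq²p, qpq²pqpq², pq²pqpq²pq, pq²pqpq²pqp, pqpq²pqpq²p, pqpq²pqpq², pqpq²pqpq²pq, qpq²pqpq²pq}, of order 60.
Check: |G/G'| = 60/60 = 1 is the order of the abelianisation.

Answer: 60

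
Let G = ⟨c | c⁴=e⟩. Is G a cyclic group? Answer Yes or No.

|G| = 4. The element c has order 4 (its powers give 4 distinct elements), so ⟨c⟩ = G and G is cyclic.

Answer: Yes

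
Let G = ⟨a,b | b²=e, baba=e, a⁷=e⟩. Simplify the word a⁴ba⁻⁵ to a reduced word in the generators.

Multiply left to right, reducing at each step:
  (a⁴) · b = a⁴b
  (a⁴b) · a⁻⁵ = a²b

Answer: a²b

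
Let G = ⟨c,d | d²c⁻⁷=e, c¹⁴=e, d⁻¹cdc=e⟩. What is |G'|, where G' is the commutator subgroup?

G' = [G, G] is generated by all commutators. The generator-pair commutators are: [c, d] = c².
The subgroup they normally generate is {e, c², c⁴, c⁶, c⁸, c¹⁰, c¹²}, of order 7.
Check: |G/G'| = 28/7 = 4 is the order of the abelianisation.

Answer: 7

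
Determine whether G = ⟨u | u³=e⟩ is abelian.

G has a single generator, so G is cyclic and hence abelian.

Answer: Yes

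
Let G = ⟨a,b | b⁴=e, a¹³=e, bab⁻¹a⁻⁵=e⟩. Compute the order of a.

Compute successive powers until reaching e:
  a¹ = a, a² = a², a³ = a³, a⁴ = a⁴, a⁵ = a⁵, a⁶ = a⁶, a⁷ = a⁷, a⁸ = a⁸, a⁹ = a⁹, a¹⁰ = a¹⁰, a¹¹ = a¹¹, a¹² = a¹², a¹³ = e.
The smallest positive k with aᵏ = e is 13.

Answer: 13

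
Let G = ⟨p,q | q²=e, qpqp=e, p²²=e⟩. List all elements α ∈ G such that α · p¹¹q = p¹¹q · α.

⟨p¹¹q⟩ ⊆ C_G(p¹¹q) since powers of p¹¹q commute with p¹¹q; so |C_G(p¹¹q)| ≥ |⟨p¹¹q⟩| = 2.
By orbit–stabilizer, |C_G(p¹¹q)| = |G| / |conj. class of p¹¹q| = 44 / 11 = 4.
The 4 elements commuting with p¹¹q are {e, p¹¹, q, p¹¹q}.

Answer: {e, p¹¹, q, p¹¹q}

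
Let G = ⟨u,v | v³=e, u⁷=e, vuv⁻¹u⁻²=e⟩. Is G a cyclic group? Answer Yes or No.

Every cyclic group is abelian. But u·v = uv while v·u = u²v, so u·v ≠ v·u and G is not abelian. Hence G is not cyclic.

Answer: No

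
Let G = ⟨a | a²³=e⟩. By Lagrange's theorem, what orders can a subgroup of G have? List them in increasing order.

|G| = 23 = 23. By Lagrange's theorem the order of any subgroup divides 23; the divisors of 23 are 1, 23.

Answer: 1, 23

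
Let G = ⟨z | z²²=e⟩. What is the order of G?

G is generated by a single element, so G is cyclic. The relator gives z²² = e and no smaller power is forced to be e, so the 22 powers {e, z, z², z³, z⁴, z⁵, z⁶, z⁷, z⁸, z⁹, z²¹, z²⁰, z¹², z¹³, z¹¹, z¹⁰, z¹⁴, z¹⁵, z¹⁶, z¹⁷, z¹⁸, z¹⁹} are distinct. Hence |G| = 22.

Answer: 22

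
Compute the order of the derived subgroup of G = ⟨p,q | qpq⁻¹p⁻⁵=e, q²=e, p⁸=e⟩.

G' = [G, G] is generated by all commutators. The generator-pair commutators are: [p, q] = p⁴.
The subgroup they normally generate is {e, p⁴}, of order 2.
Check: |G/G'| = 16/2 = 8 is the order of the abelianisation.

Answer: 2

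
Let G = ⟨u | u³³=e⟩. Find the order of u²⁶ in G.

Compute successive powers until reaching e:
  (u²⁶)¹ = u²⁶, (u²⁶)² = u¹⁹, (u²⁶)³ = u¹², (u²⁶)⁴ = u⁵, (u²⁶)⁵ = u³¹, (u²⁶)⁶ = u²⁴, (u²⁶)⁷ = u¹⁷, (u²⁶)⁸ = u¹⁰, (u²⁶)⁹ = u³, (u²⁶)¹⁰ = u²⁹, (u²⁶)¹¹ = u²², (u²⁶)¹² = u¹⁵, (u²⁶)¹³ = u⁸, (u²⁶)¹⁴ = u, (u²⁶)¹⁵ = u²⁷, (u²⁶)¹⁶ = u²⁰, (u²⁶)¹⁷ = u¹³, (u²⁶)¹⁸ = u⁶, (u²⁶)¹⁹ = u³², (u²⁶)²⁰ = u²⁵, (u²⁶)²¹ = u¹⁸, (u²⁶)²² = u¹¹, (u²⁶)²³ = u⁴, (u²⁶)²⁴ = u³⁰, (u²⁶)²⁵ = u²³, (u²⁶)²⁶ = u¹⁶, (u²⁶)²⁷ = u⁹, (u²⁶)²⁸ = u², (u²⁶)²⁹ = u²⁸, (u²⁶)³⁰ = u²¹, (u²⁶)³¹ = u¹⁴, (u²⁶)³² = u⁷, (u²⁶)³³ = e.
The smallest positive k with (u²⁶)ᵏ = e is 33.

Answer: 33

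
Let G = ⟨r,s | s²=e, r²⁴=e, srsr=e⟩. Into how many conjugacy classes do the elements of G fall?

The conjugacy classes (representative and size) are:
  [e] (size 1), [r²³] (size 2), [r²] (size 2), [r³] (size 2), [r²⁰] (size 2), [r¹⁹] (size 2), [r⁶] (size 2), [r⁷] (size 2), [r⁸] (size 2), [r⁹] (size 2), [r¹⁴] (size 2), [r¹¹] (size 2), [r¹²] (size 1), [r⁴s] (size 12), [r⁵s] (size 12).
Class equation: 1 + 2 + 2 + 2 + 2 + 2 + 2 + 2 + 2 + 2 + 2 + 2 + 1 + 12 + 12 = 48 = |G|. So G has 15 conjugacy classes.

Answer: 15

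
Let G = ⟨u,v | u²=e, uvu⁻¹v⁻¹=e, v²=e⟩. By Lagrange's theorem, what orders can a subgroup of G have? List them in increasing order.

|G| = 4 = 2². By Lagrange's theorem the order of any subgroup divides 4; the divisors of 4 are 1, 2, 4.

Answer: 1, 2, 4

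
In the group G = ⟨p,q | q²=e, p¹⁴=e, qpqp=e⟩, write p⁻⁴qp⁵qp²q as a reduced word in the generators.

Multiply left to right, reducing at each step:
  (p¹⁰) · q = p¹⁰q
  (p¹⁰q) · p⁵ = p⁵q
  (p⁵q) · q = p⁵
  (p⁵) · p² = p⁷
  (p⁷) · q = p⁷q

Answer: p⁷q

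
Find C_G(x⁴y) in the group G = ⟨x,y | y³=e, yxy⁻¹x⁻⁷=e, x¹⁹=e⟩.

⟨x⁴y⟩ ⊆ C_G(x⁴y) since powers of x⁴y commute with x⁴y; so |C_G(x⁴y)| ≥ |⟨x⁴y⟩| = 3.
By orbit–stabilizer, |C_G(x⁴y)| = |G| / |conj. class of x⁴y| = 57 / 19 = 3.
The 3 elements commuting with x⁴y are {e, x⁴y, x¹³y²}.

Answer: {e, x⁴y, x¹³y²}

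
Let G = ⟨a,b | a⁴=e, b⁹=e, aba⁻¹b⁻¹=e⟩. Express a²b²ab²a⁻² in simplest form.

Multiply left to right, reducing at each step:
  (a²) · b² = a²b²
  (a²b²) · a = a³b²
  (a³b²) · b² = a³b⁴
  (a³b⁴) · a⁻² = ab⁴

Answer: ab⁴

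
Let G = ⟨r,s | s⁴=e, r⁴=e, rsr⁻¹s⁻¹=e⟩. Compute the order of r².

Compute successive powers until reaching e:
  (r²)¹ = r², (r²)² = e.
The smallest positive k with (r²)ᵏ = e is 2.

Answer: 2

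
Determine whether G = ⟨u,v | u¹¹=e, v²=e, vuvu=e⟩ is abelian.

u·v = uv but v·u = u¹⁰v, so u·v ≠ v·u and G is not abelian.

Answer: No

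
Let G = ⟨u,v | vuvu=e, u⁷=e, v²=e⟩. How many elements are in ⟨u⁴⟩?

|⟨u⁴⟩| equals the order of u⁴. Compute successive powers until reaching e:
  (u⁴)¹ = u⁴, (u⁴)² = u, (u⁴)³ = u⁵, (u⁴)⁴ = u², (u⁴)⁵ = u⁶, (u⁴)⁶ = u³, (u⁴)⁷ = e.
The smallest positive k with (u⁴)ᵏ = e is 7, so |⟨u⁴⟩| = 7.

Answer: 7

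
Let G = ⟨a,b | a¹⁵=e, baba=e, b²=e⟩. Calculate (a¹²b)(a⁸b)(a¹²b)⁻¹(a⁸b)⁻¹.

[(a¹²b), (a⁸b)] = (a¹²b)·(a⁸b)·(a¹²b)⁻¹·(a⁸b)⁻¹.
  (a¹²b) · (a⁸b) = a⁴
  (a⁴) · (a¹²b) = ab
  (ab) · (a⁸b) = a⁸

Answer: a⁸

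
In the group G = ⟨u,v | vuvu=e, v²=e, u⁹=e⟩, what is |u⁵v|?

Compute successive powers until reaching e:
  (u⁵v)¹ = u⁵v, (u⁵v)² = e.
The smallest positive k with (u⁵v)ᵏ = e is 2.

Answer: 2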